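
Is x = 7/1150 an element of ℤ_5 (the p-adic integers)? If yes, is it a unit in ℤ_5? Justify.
x ∉ ℤ_5 (v_5(x) = -2 < 0)

ℤ_5 = {x ∈ ℚ_5 : v_5(x) ≥ 0} and ℤ_5^× = {x ∈ ℤ_5 : v_5(x) = 0}. Here v_5(7/1150) = v_5(num) − v_5(den) = -2; compare against these criteria.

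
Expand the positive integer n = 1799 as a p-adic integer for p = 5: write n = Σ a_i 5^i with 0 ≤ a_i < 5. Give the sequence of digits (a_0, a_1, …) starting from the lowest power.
(a_0, a_1, …) = (4, 4, 1, 4, 2)

Repeated division by 5 gives the digits low-to-high: 1799 = 4 + 4·5^1 + 1·5^2 + 4·5^3 + 2·5^4. Digit sequence: (4, 4, 1, 4, 2).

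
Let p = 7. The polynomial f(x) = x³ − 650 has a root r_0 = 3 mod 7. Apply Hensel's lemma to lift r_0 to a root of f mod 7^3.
r_2 = 164 (mod 343)

Hensel: r_{i+1} = r_i − f(r_i)/f′(r_i) mod 7^{i+2}, where f′(x) = 3x². Iterate:
  r_0 = 3 (mod 7)
  r_1 = 17 (mod 49)
  r_2 = 164 (mod 343)
Final: r = 164 with f(r) ≡ 0 mod 7^3.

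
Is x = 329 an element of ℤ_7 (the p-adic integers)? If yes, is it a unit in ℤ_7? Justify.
x ∈ ℤ_7 but not a unit; v_7(x) = 1 > 0

ℤ_7 = {x ∈ ℚ_7 : v_7(x) ≥ 0} and ℤ_7^× = {x ∈ ℤ_7 : v_7(x) = 0}. Here v_7(329) = v_7(num) − v_7(den) = 1; compare against these criteria.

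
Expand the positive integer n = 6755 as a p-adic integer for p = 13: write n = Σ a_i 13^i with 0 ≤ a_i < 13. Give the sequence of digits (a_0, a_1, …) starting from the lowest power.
(a_0, a_1, …) = (8, 12, 0, 3)

Repeated division by 13 gives the digits low-to-high: 6755 = 8 + 12·13^1 + 3·13^3. Digit sequence: (8, 12, 0, 3).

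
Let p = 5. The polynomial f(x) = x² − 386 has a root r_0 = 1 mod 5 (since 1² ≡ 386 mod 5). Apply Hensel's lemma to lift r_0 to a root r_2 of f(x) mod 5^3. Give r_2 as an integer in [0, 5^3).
r_2 = 56 (mod 125)

Hensel's recurrence: r_{i+1} = r_i − f(r_i)·(f′(r_i))^{-1} mod 5^{i+2}, with f′(x) = 2x. Iterate:
  r_0 = 1 (mod 5)
  r_1 = 6 (mod 25)
  r_2 = 56 (mod 125)
Final: r_2 = 56, and one checks f(r_2) ≡ 0 mod 5^3.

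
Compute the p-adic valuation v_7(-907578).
v_7(-907578) = 5

v_7(n) is the largest exponent k such that 7^k divides n. Factor out: -907578 = -7^5 · 54. (Sign doesn't affect v_p.) So v_7(-907578) = 5.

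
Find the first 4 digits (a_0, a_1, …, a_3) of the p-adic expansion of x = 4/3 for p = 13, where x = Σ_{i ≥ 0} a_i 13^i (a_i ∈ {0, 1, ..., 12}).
(a_0, …, a_3) = (10, 8, 8, 8)

v_13(4/3) = 0 (numerator and denominator both coprime to 13), so x ∈ ℤ_13^×. Compute digits iteratively via a_i = x_i mod 13, x_{i+1} = (x_i − a_i)/13, with x_0 = x:
  x_0 = 4/3;  a_0 = 10;  x_1 = (x_0 − 10)/13 = -2/3
  x_1 = -2/3;  a_1 = 8;  x_2 = (x_1 − 8)/13 = -2/3
  x_2 = -2/3;  a_2 = 8;  x_3 = (x_2 − 8)/13 = -2/3
  x_3 = -2/3;  a_3 = 8;  x_4 = (x_3 − 8)/13 = -2/3
Digits: (10, 8, 8, 8).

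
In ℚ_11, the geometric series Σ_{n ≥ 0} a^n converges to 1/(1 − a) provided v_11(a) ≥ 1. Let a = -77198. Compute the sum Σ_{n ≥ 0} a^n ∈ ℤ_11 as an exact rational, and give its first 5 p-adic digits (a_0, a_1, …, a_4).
Σ a^n = 1/(1 − a) = 1/77199;  first 5 digits = (1, 0, 0, 8, 5)

v_11(a) = 3 ≥ 1, so the series converges in ℤ_11 to 1/(1 − a) = 1/(1 − (-77198)) = 1/77199. Expand this rational in ℤ_11: compute digits iteratively via d_i = x_i mod 11, x_{i+1} = (x_i − d_i)/11. The first 5 digits are (1, 0, 0, 8, 5).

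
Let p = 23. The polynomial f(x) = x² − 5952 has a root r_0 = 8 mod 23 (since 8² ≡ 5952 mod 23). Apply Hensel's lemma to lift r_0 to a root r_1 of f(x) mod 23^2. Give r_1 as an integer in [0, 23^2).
r_1 = 376 (mod 529)

Hensel's recurrence: r_{i+1} = r_i − f(r_i)·(f′(r_i))^{-1} mod 23^{i+2}, with f′(x) = 2x. Iterate:
  r_0 = 8 (mod 23)
  r_1 = 376 (mod 529)
Final: r_1 = 376, and one checks f(r_1) ≡ 0 mod 23^2.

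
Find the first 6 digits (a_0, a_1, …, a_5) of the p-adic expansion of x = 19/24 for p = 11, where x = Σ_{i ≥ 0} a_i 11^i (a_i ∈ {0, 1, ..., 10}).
(a_0, …, a_5) = (4, 2, 3, 2, 3, 2)

v_11(19/24) = 0 (numerator and denominator both coprime to 11), so x ∈ ℤ_11^×. Compute digits iteratively via a_i = x_i mod 11, x_{i+1} = (x_i − a_i)/11, with x_0 = x:
  x_0 = 19/24;  a_0 = 4;  x_1 = (x_0 − 4)/11 = -7/24
  x_1 = -7/24;  a_1 = 2;  x_2 = (x_1 − 2)/11 = -5/24
  x_2 = -5/24;  a_2 = 3;  x_3 = (x_2 − 3)/11 = -7/24
  x_3 = -7/24;  a_3 = 2;  x_4 = (x_3 − 2)/11 = -5/24
  x_4 = -5/24;  a_4 = 3;  x_5 = (x_4 − 3)/11 = -7/24
  x_5 = -7/24;  a_5 = 2;  x_6 = (x_5 − 2)/11 = -5/24
Digits: (4, 2, 3, 2, 3, 2).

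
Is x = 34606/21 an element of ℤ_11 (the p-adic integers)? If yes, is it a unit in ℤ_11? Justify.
x ∈ ℤ_11 but not a unit; v_11(x) = 3 > 0

ℤ_11 = {x ∈ ℚ_11 : v_11(x) ≥ 0} and ℤ_11^× = {x ∈ ℤ_11 : v_11(x) = 0}. Here v_11(34606/21) = v_11(num) − v_11(den) = 3; compare against these criteria.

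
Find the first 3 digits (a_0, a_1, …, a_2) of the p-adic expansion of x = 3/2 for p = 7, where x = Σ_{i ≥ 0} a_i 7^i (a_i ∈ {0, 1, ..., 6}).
(a_0, …, a_2) = (5, 3, 3)

v_7(3/2) = 0 (numerator and denominator both coprime to 7), so x ∈ ℤ_7^×. Compute digits iteratively via a_i = x_i mod 7, x_{i+1} = (x_i − a_i)/7, with x_0 = x:
  x_0 = 3/2;  a_0 = 5;  x_1 = (x_0 − 5)/7 = -1/2
  x_1 = -1/2;  a_1 = 3;  x_2 = (x_1 − 3)/7 = -1/2
  x_2 = -1/2;  a_2 = 3;  x_3 = (x_2 − 3)/7 = -1/2
Digits: (5, 3, 3).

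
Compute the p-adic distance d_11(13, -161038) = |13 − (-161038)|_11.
d_11(13, -161038) = 1/161051

Step 1 — x − y = 13 − (-161038) = 161051. Step 2 — v_11(161051) = 5 (factor: 161051 = (11^5 · 1); the sign does not affect v_p). Step 3 — |x − y|_11 = 11^{-5} = 1/161051.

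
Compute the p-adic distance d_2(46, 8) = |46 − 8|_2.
d_2(46, 8) = 1/2

Step 1 — x − y = 46 − 8 = 38. Step 2 — v_2(38) = 1 (factor: 38 = (2^1 · 19); the sign does not affect v_p). Step 3 — |x − y|_2 = 2^{-1} = 1/2.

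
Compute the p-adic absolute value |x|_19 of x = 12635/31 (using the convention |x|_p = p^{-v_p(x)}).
|12635/31|_19 = 1/361

Step 1 — compute v_19(x) by factoring powers of 19 out of the numerator and denominator: v_19(12635/31) = 2. Step 2 — apply |x|_p = p^{-v_p(x)} = 19^{-2} = 1/361.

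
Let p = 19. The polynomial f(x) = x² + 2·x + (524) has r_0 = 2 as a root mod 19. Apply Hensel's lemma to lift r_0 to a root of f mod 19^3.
r_2 = 5208 (mod 6859)

Hensel: r_{i+1} = r_i − f(r_i)·(f′(r_i))^{-1} mod 19^{i+2}, f′(x) = 2x + 2. Iterate:
  r_0 = 2 (mod 19)
  r_1 = 154 (mod 361)
  r_2 = 5208 (mod 6859)
Final: r = 5208 satisfies f(r) ≡ 0 mod 19^3.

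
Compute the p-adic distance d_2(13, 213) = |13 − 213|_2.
d_2(13, 213) = 1/8

Step 1 — x − y = 13 − 213 = -200. Step 2 — v_2(-200) = 3 (factor: -200 = −(2^3 · 25); the sign does not affect v_p). Step 3 — |x − y|_2 = 2^{-3} = 1/8.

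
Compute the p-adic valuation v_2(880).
v_2(880) = 4

v_2(n) is the largest exponent k such that 2^k divides n. Factor out: 880 = 2^4 · 55. (Sign doesn't affect v_p.) So v_2(880) = 4.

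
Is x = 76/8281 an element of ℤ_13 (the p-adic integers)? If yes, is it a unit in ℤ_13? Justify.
x ∉ ℤ_13 (v_13(x) = -2 < 0)

ℤ_13 = {x ∈ ℚ_13 : v_13(x) ≥ 0} and ℤ_13^× = {x ∈ ℤ_13 : v_13(x) = 0}. Here v_13(76/8281) = v_13(num) − v_13(den) = -2; compare against these criteria.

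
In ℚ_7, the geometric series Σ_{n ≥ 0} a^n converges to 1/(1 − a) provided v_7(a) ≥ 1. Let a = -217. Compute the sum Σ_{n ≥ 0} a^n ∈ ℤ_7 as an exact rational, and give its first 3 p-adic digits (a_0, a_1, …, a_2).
Σ a^n = 1/(1 − a) = 1/218;  first 3 digits = (1, 4, 4)

v_7(a) = 1 ≥ 1, so the series converges in ℤ_7 to 1/(1 − a) = 1/(1 − (-217)) = 1/218. Expand this rational in ℤ_7: compute digits iteratively via d_i = x_i mod 7, x_{i+1} = (x_i − d_i)/7. The first 3 digits are (1, 4, 4).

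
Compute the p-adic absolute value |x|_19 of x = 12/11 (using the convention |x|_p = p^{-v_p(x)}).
|12/11|_19 = 1

Step 1 — compute v_19(x) by factoring powers of 19 out of the numerator and denominator: v_19(12/11) = 0. Step 2 — apply |x|_p = p^{-v_p(x)} = 19^{0} = 1.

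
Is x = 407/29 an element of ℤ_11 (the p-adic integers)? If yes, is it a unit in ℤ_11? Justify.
x ∈ ℤ_11 but not a unit; v_11(x) = 1 > 0

ℤ_11 = {x ∈ ℚ_11 : v_11(x) ≥ 0} and ℤ_11^× = {x ∈ ℤ_11 : v_11(x) = 0}. Here v_11(407/29) = v_11(num) − v_11(den) = 1; compare against these criteria.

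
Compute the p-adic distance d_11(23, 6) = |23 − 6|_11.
d_11(23, 6) = 1

Step 1 — x − y = 23 − 6 = 17. Step 2 — v_11(17) = 0 (factor: 17 = (11^0 · 17); the sign does not affect v_p). Step 3 — |x − y|_11 = 11^{0} = 1.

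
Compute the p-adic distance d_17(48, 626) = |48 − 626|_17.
d_17(48, 626) = 1/289

Step 1 — x − y = 48 − 626 = -578. Step 2 — v_17(-578) = 2 (factor: -578 = −(17^2 · 2); the sign does not affect v_p). Step 3 — |x − y|_17 = 17^{-2} = 1/289.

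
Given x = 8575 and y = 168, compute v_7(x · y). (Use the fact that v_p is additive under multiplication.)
v_7(1440600) = 4

v_p(x) = 3 (factor: 8575 = 7^3 · 25); v_p(y) = 1 (factor: 168 = 7^1 · 24). Additivity: v_p(xy) = v_p(x) + v_p(y) = 3 + 1 = 4. (Direct check: xy = 1440600 = 7^4 · (600).)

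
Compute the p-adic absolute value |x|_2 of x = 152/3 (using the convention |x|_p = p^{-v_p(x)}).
|152/3|_2 = 1/8

Step 1 — compute v_2(x) by factoring powers of 2 out of the numerator and denominator: v_2(152/3) = 3. Step 2 — apply |x|_p = p^{-v_p(x)} = 2^{-3} = 1/8.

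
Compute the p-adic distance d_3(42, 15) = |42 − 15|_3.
d_3(42, 15) = 1/27

Step 1 — x − y = 42 − 15 = 27. Step 2 — v_3(27) = 3 (factor: 27 = (3^3 · 1); the sign does not affect v_p). Step 3 — |x − y|_3 = 3^{-3} = 1/27.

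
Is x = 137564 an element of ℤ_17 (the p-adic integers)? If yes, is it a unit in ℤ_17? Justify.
x ∈ ℤ_17 but not a unit; v_17(x) = 3 > 0

ℤ_17 = {x ∈ ℚ_17 : v_17(x) ≥ 0} and ℤ_17^× = {x ∈ ℤ_17 : v_17(x) = 0}. Here v_17(137564) = v_17(num) − v_17(den) = 3; compare against these criteria.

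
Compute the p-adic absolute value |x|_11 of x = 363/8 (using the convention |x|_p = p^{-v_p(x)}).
|363/8|_11 = 1/121

Step 1 — compute v_11(x) by factoring powers of 11 out of the numerator and denominator: v_11(363/8) = 2. Step 2 — apply |x|_p = p^{-v_p(x)} = 11^{-2} = 1/121.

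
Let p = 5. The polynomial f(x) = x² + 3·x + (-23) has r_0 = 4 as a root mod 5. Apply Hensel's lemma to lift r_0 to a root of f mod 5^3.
r_2 = 24 (mod 125)

Hensel: r_{i+1} = r_i − f(r_i)·(f′(r_i))^{-1} mod 5^{i+2}, f′(x) = 2x + 3. Iterate:
  r_0 = 4 (mod 5)
  r_1 = 24 (mod 25)
  r_2 = 24 (mod 125)
Final: r = 24 satisfies f(r) ≡ 0 mod 5^3.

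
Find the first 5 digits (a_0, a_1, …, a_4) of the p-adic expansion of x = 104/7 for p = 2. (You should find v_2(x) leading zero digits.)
(a_0, …, a_4) = (0, 0, 0, 1, 1)

v_2(104/7) = 3, so a_0 = ... = a_2 = 0. Factor out: x = 2^3 · u with u = 13/7 a unit in ℤ_2. Expand u iteratively via a_{v+i} = u_i mod 2, u_{i+1} = (u_i − a_{v+i})/2:
  u_0 = 13/7;  a_3 = 1;  u_1 = (u_0 − 1)/2 = 3/7
  u_1 = 3/7;  a_4 = 1;  u_2 = (u_1 − 1)/2 = -2/7
Digits: (0, 0, 0, 1, 1).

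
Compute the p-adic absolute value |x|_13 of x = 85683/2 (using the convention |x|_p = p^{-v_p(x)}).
|85683/2|_13 = 1/28561

Step 1 — compute v_13(x) by factoring powers of 13 out of the numerator and denominator: v_13(85683/2) = 4. Step 2 — apply |x|_p = p^{-v_p(x)} = 13^{-4} = 1/28561.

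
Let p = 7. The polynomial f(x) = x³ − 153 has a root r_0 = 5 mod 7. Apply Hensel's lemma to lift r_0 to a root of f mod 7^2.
r_1 = 40 (mod 49)

Hensel: r_{i+1} = r_i − f(r_i)/f′(r_i) mod 7^{i+2}, where f′(x) = 3x². Iterate:
  r_0 = 5 (mod 7)
  r_1 = 40 (mod 49)
Final: r = 40 with f(r) ≡ 0 mod 7^2.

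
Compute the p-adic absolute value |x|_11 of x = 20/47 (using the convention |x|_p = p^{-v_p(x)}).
|20/47|_11 = 1

Step 1 — compute v_11(x) by factoring powers of 11 out of the numerator and denominator: v_11(20/47) = 0. Step 2 — apply |x|_p = p^{-v_p(x)} = 11^{0} = 1.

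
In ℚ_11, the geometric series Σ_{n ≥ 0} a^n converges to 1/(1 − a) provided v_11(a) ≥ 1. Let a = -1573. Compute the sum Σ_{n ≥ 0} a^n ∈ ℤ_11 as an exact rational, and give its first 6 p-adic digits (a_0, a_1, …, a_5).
Σ a^n = 1/(1 − a) = 1/1574;  first 6 digits = (1, 0, 9, 9, 3, 4)

v_11(a) = 2 ≥ 1, so the series converges in ℤ_11 to 1/(1 − a) = 1/(1 − (-1573)) = 1/1574. Expand this rational in ℤ_11: compute digits iteratively via d_i = x_i mod 11, x_{i+1} = (x_i − d_i)/11. The first 6 digits are (1, 0, 9, 9, 3, 4).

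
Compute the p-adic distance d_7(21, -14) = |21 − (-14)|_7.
d_7(21, -14) = 1/7

Step 1 — x − y = 21 − (-14) = 35. Step 2 — v_7(35) = 1 (factor: 35 = (7^1 · 5); the sign does not affect v_p). Step 3 — |x − y|_7 = 7^{-1} = 1/7.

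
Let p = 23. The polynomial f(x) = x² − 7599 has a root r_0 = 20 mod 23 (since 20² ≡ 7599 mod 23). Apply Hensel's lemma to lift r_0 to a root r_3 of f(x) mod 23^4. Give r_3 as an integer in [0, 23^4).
r_3 = 145794 (mod 279841)

Hensel's recurrence: r_{i+1} = r_i − f(r_i)·(f′(r_i))^{-1} mod 23^{i+2}, with f′(x) = 2x. Iterate:
  r_0 = 20 (mod 23)
  r_1 = 319 (mod 529)
  r_2 = 11957 (mod 12167)
  r_3 = 145794 (mod 279841)
Final: r_3 = 145794, and one checks f(r_3) ≡ 0 mod 23^4.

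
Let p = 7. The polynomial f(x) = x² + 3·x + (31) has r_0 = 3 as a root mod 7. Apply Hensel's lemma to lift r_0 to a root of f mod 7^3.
r_2 = 150 (mod 343)

Hensel: r_{i+1} = r_i − f(r_i)·(f′(r_i))^{-1} mod 7^{i+2}, f′(x) = 2x + 3. Iterate:
  r_0 = 3 (mod 7)
  r_1 = 3 (mod 49)
  r_2 = 150 (mod 343)
Final: r = 150 satisfies f(r) ≡ 0 mod 7^3.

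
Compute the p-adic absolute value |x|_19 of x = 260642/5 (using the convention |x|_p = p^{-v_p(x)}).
|260642/5|_19 = 1/130321

Step 1 — compute v_19(x) by factoring powers of 19 out of the numerator and denominator: v_19(260642/5) = 4. Step 2 — apply |x|_p = p^{-v_p(x)} = 19^{-4} = 1/130321.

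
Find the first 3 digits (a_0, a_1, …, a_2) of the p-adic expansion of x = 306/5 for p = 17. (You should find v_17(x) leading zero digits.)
(a_0, …, a_2) = (0, 7, 10)

v_17(306/5) = 1, so a_0 = ... = a_0 = 0. Factor out: x = 17^1 · u with u = 18/5 a unit in ℤ_17. Expand u iteratively via a_{v+i} = u_i mod 17, u_{i+1} = (u_i − a_{v+i})/17:
  u_0 = 18/5;  a_1 = 7;  u_1 = (u_0 − 7)/17 = -1/5
  u_1 = -1/5;  a_2 = 10;  u_2 = (u_1 − 10)/17 = -3/5
Digits: (0, 7, 10).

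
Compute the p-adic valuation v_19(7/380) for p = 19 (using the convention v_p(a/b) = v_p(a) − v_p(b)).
v_19(7/380) = -1

Factor powers of 19 from the numerator and denominator of the reduced fraction: 7 = 19^0 · 7 and 380 = 19^1 · 20. Apply v_p(a/b) = v_p(a) − v_p(b): v_19(7/380) = 0 − 1 = -1.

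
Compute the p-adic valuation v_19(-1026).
v_19(-1026) = 1

v_19(n) is the largest exponent k such that 19^k divides n. Factor out: -1026 = -19^1 · 54. (Sign doesn't affect v_p.) So v_19(-1026) = 1.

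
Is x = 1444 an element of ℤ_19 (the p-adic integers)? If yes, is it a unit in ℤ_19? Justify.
x ∈ ℤ_19 but not a unit; v_19(x) = 2 > 0

ℤ_19 = {x ∈ ℚ_19 : v_19(x) ≥ 0} and ℤ_19^× = {x ∈ ℤ_19 : v_19(x) = 0}. Here v_19(1444) = v_19(num) − v_19(den) = 2; compare against these criteria.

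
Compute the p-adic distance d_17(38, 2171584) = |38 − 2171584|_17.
d_17(38, 2171584) = 1/83521

Step 1 — x − y = 38 − 2171584 = -2171546. Step 2 — v_17(-2171546) = 4 (factor: -2171546 = −(17^4 · 26); the sign does not affect v_p). Step 3 — |x − y|_17 = 17^{-4} = 1/83521.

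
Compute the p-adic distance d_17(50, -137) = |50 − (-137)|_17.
d_17(50, -137) = 1/17

Step 1 — x − y = 50 − (-137) = 187. Step 2 — v_17(187) = 1 (factor: 187 = (17^1 · 11); the sign does not affect v_p). Step 3 — |x − y|_17 = 17^{-1} = 1/17.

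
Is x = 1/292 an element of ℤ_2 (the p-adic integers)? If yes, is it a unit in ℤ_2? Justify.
x ∉ ℤ_2 (v_2(x) = -2 < 0)

ℤ_2 = {x ∈ ℚ_2 : v_2(x) ≥ 0} and ℤ_2^× = {x ∈ ℤ_2 : v_2(x) = 0}. Here v_2(1/292) = v_2(num) − v_2(den) = -2; compare against these criteria.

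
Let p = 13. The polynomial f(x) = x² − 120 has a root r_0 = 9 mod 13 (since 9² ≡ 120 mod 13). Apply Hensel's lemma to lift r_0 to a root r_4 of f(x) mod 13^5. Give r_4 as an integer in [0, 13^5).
r_4 = 86511 (mod 371293)

Hensel's recurrence: r_{i+1} = r_i − f(r_i)·(f′(r_i))^{-1} mod 13^{i+2}, with f′(x) = 2x. Iterate:
  r_0 = 9 (mod 13)
  r_1 = 152 (mod 169)
  r_2 = 828 (mod 2197)
  r_3 = 828 (mod 28561)
  r_4 = 86511 (mod 371293)
Final: r_4 = 86511, and one checks f(r_4) ≡ 0 mod 13^5.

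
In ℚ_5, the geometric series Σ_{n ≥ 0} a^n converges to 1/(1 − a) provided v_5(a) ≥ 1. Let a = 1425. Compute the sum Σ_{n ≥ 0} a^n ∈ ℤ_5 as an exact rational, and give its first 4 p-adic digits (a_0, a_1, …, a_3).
Σ a^n = 1/(1 − a) = -1/1424;  first 4 digits = (1, 0, 2, 1)

v_5(a) = 2 ≥ 1, so the series converges in ℤ_5 to 1/(1 − a) = 1/(1 − 1425) = -1/1424. Expand this rational in ℤ_5: compute digits iteratively via d_i = x_i mod 5, x_{i+1} = (x_i − d_i)/5. The first 4 digits are (1, 0, 2, 1).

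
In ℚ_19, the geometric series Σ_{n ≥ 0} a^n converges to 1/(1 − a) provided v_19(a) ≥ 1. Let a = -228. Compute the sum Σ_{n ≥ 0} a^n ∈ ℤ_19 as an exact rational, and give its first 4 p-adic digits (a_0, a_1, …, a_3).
Σ a^n = 1/(1 − a) = 1/229;  first 4 digits = (1, 7, 10, 8)

v_19(a) = 1 ≥ 1, so the series converges in ℤ_19 to 1/(1 − a) = 1/(1 − (-228)) = 1/229. Expand this rational in ℤ_19: compute digits iteratively via d_i = x_i mod 19, x_{i+1} = (x_i − d_i)/19. The first 4 digits are (1, 7, 10, 8).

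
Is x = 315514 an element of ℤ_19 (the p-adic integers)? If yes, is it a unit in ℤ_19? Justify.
x ∈ ℤ_19 but not a unit; v_19(x) = 3 > 0

ℤ_19 = {x ∈ ℚ_19 : v_19(x) ≥ 0} and ℤ_19^× = {x ∈ ℤ_19 : v_19(x) = 0}. Here v_19(315514) = v_19(num) − v_19(den) = 3; compare against these criteria.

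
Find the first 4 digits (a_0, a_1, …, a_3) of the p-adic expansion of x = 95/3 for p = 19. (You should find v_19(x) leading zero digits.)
(a_0, …, a_3) = (0, 8, 6, 6)

v_19(95/3) = 1, so a_0 = ... = a_0 = 0. Factor out: x = 19^1 · u with u = 5/3 a unit in ℤ_19. Expand u iteratively via a_{v+i} = u_i mod 19, u_{i+1} = (u_i − a_{v+i})/19:
  u_0 = 5/3;  a_1 = 8;  u_1 = (u_0 − 8)/19 = -1/3
  u_1 = -1/3;  a_2 = 6;  u_2 = (u_1 − 6)/19 = -1/3
  u_2 = -1/3;  a_3 = 6;  u_3 = (u_2 − 6)/19 = -1/3
Digits: (0, 8, 6, 6).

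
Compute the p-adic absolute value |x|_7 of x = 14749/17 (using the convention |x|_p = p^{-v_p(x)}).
|14749/17|_7 = 1/343

Step 1 — compute v_7(x) by factoring powers of 7 out of the numerator and denominator: v_7(14749/17) = 3. Step 2 — apply |x|_p = p^{-v_p(x)} = 7^{-3} = 1/343.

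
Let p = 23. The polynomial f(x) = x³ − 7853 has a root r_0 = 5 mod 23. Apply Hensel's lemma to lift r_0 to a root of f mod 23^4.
r_3 = 170573 (mod 279841)

Hensel: r_{i+1} = r_i − f(r_i)/f′(r_i) mod 23^{i+2}, where f′(x) = 3x². Iterate:
  r_0 = 5 (mod 23)
  r_1 = 235 (mod 529)
  r_2 = 235 (mod 12167)
  r_3 = 170573 (mod 279841)
Final: r = 170573 with f(r) ≡ 0 mod 23^4.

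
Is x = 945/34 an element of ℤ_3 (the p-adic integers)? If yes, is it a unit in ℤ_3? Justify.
x ∈ ℤ_3 but not a unit; v_3(x) = 3 > 0

ℤ_3 = {x ∈ ℚ_3 : v_3(x) ≥ 0} and ℤ_3^× = {x ∈ ℤ_3 : v_3(x) = 0}. Here v_3(945/34) = v_3(num) − v_3(den) = 3; compare against these criteria.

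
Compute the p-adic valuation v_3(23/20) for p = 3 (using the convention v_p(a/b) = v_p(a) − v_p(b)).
v_3(23/20) = 0

Factor powers of 3 from the numerator and denominator of the reduced fraction: 23 = 3^0 · 23 and 20 = 3^0 · 20. Apply v_p(a/b) = v_p(a) − v_p(b): v_3(23/20) = 0 − 0 = 0.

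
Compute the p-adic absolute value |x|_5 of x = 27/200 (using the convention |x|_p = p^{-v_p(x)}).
|27/200|_5 = 25

Step 1 — compute v_5(x) by factoring powers of 5 out of the numerator and denominator: v_5(27/200) = -2. Step 2 — apply |x|_p = p^{-v_p(x)} = 5^{2} = 25.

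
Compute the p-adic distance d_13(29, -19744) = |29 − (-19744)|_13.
d_13(29, -19744) = 1/2197

Step 1 — x − y = 29 − (-19744) = 19773. Step 2 — v_13(19773) = 3 (factor: 19773 = (13^3 · 9); the sign does not affect v_p). Step 3 — |x − y|_13 = 13^{-3} = 1/2197.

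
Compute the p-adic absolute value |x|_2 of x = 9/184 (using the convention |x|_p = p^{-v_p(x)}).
|9/184|_2 = 8

Step 1 — compute v_2(x) by factoring powers of 2 out of the numerator and denominator: v_2(9/184) = -3. Step 2 — apply |x|_p = p^{-v_p(x)} = 2^{3} = 8.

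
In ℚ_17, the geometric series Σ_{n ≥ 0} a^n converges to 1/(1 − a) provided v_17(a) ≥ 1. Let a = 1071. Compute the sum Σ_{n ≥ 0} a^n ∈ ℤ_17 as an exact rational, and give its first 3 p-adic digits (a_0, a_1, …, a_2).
Σ a^n = 1/(1 − a) = -1/1070;  first 3 digits = (1, 12, 11)

v_17(a) = 1 ≥ 1, so the series converges in ℤ_17 to 1/(1 − a) = 1/(1 − 1071) = -1/1070. Expand this rational in ℤ_17: compute digits iteratively via d_i = x_i mod 17, x_{i+1} = (x_i − d_i)/17. The first 3 digits are (1, 12, 11).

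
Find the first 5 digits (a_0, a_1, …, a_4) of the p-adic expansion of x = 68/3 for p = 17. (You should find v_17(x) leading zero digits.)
(a_0, …, a_4) = (0, 7, 11, 5, 11)

v_17(68/3) = 1, so a_0 = ... = a_0 = 0. Factor out: x = 17^1 · u with u = 4/3 a unit in ℤ_17. Expand u iteratively via a_{v+i} = u_i mod 17, u_{i+1} = (u_i − a_{v+i})/17:
  u_0 = 4/3;  a_1 = 7;  u_1 = (u_0 − 7)/17 = -1/3
  u_1 = -1/3;  a_2 = 11;  u_2 = (u_1 − 11)/17 = -2/3
  u_2 = -2/3;  a_3 = 5;  u_3 = (u_2 − 5)/17 = -1/3
  u_3 = -1/3;  a_4 = 11;  u_4 = (u_3 − 11)/17 = -2/3
Digits: (0, 7, 11, 5, 11).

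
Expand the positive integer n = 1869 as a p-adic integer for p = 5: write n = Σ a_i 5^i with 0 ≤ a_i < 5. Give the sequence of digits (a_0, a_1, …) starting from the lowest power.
(a_0, a_1, …) = (4, 3, 4, 4, 2)

Repeated division by 5 gives the digits low-to-high: 1869 = 4 + 3·5^1 + 4·5^2 + 4·5^3 + 2·5^4. Digit sequence: (4, 3, 4, 4, 2).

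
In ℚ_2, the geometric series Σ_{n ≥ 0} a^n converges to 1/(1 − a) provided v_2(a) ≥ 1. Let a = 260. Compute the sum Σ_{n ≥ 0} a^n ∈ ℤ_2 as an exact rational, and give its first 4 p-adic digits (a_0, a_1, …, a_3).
Σ a^n = 1/(1 − a) = -1/259;  first 4 digits = (1, 0, 1, 0)

v_2(a) = 2 ≥ 1, so the series converges in ℤ_2 to 1/(1 − a) = 1/(1 − 260) = -1/259. Expand this rational in ℤ_2: compute digits iteratively via d_i = x_i mod 2, x_{i+1} = (x_i − d_i)/2. The first 4 digits are (1, 0, 1, 0).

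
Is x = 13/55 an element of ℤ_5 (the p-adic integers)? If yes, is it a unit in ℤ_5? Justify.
x ∉ ℤ_5 (v_5(x) = -1 < 0)

ℤ_5 = {x ∈ ℚ_5 : v_5(x) ≥ 0} and ℤ_5^× = {x ∈ ℤ_5 : v_5(x) = 0}. Here v_5(13/55) = v_5(num) − v_5(den) = -1; compare against these criteria.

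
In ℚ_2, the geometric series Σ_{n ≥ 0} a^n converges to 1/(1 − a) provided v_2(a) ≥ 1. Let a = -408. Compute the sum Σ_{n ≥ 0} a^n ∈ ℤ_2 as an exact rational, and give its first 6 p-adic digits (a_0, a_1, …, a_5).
Σ a^n = 1/(1 − a) = 1/409;  first 6 digits = (1, 0, 0, 1, 0, 1)

v_2(a) = 3 ≥ 1, so the series converges in ℤ_2 to 1/(1 − a) = 1/(1 − (-408)) = 1/409. Expand this rational in ℤ_2: compute digits iteratively via d_i = x_i mod 2, x_{i+1} = (x_i − d_i)/2. The first 6 digits are (1, 0, 0, 1, 0, 1).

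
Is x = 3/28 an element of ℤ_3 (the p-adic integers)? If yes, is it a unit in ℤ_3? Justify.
x ∈ ℤ_3 but not a unit; v_3(x) = 1 > 0

ℤ_3 = {x ∈ ℚ_3 : v_3(x) ≥ 0} and ℤ_3^× = {x ∈ ℤ_3 : v_3(x) = 0}. Here v_3(3/28) = v_3(num) − v_3(den) = 1; compare against these criteria.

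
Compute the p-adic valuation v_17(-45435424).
v_17(-45435424) = 5

v_17(n) is the largest exponent k such that 17^k divides n. Factor out: -45435424 = -17^5 · 32. (Sign doesn't affect v_p.) So v_17(-45435424) = 5.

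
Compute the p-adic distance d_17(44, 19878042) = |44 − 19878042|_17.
d_17(44, 19878042) = 1/1419857

Step 1 — x − y = 44 − 19878042 = -19877998. Step 2 — v_17(-19877998) = 5 (factor: -19877998 = −(17^5 · 14); the sign does not affect v_p). Step 3 — |x − y|_17 = 17^{-5} = 1/1419857.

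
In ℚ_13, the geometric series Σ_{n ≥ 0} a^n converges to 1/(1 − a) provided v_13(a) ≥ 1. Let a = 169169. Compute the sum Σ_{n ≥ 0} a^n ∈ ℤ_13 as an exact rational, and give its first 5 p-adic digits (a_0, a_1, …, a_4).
Σ a^n = 1/(1 − a) = -1/169168;  first 5 digits = (1, 0, 0, 12, 5)

v_13(a) = 3 ≥ 1, so the series converges in ℤ_13 to 1/(1 − a) = 1/(1 − 169169) = -1/169168. Expand this rational in ℤ_13: compute digits iteratively via d_i = x_i mod 13, x_{i+1} = (x_i − d_i)/13. The first 5 digits are (1, 0, 0, 12, 5).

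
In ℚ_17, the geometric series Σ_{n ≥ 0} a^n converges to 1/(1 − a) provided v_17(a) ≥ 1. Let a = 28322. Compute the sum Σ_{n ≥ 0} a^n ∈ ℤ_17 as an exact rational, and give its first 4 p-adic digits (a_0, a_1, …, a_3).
Σ a^n = 1/(1 − a) = -1/28321;  first 4 digits = (1, 0, 13, 5)

v_17(a) = 2 ≥ 1, so the series converges in ℤ_17 to 1/(1 − a) = 1/(1 − 28322) = -1/28321. Expand this rational in ℤ_17: compute digits iteratively via d_i = x_i mod 17, x_{i+1} = (x_i − d_i)/17. The first 4 digits are (1, 0, 13, 5).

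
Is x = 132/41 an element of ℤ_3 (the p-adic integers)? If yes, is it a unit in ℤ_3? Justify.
x ∈ ℤ_3 but not a unit; v_3(x) = 1 > 0

ℤ_3 = {x ∈ ℚ_3 : v_3(x) ≥ 0} and ℤ_3^× = {x ∈ ℤ_3 : v_3(x) = 0}. Here v_3(132/41) = v_3(num) − v_3(den) = 1; compare against these criteria.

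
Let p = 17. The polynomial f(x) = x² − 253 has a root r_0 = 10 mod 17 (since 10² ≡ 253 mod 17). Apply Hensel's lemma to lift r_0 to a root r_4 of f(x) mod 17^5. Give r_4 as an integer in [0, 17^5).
r_4 = 1408936 (mod 1419857)

Hensel's recurrence: r_{i+1} = r_i − f(r_i)·(f′(r_i))^{-1} mod 17^{i+2}, with f′(x) = 2x. Iterate:
  r_0 = 10 (mod 17)
  r_1 = 61 (mod 289)
  r_2 = 3818 (mod 4913)
  r_3 = 72600 (mod 83521)
  r_4 = 1408936 (mod 1419857)
Final: r_4 = 1408936, and one checks f(r_4) ≡ 0 mod 17^5.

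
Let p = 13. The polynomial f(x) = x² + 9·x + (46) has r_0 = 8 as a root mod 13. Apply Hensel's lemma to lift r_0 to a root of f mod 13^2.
r_1 = 21 (mod 169)

Hensel: r_{i+1} = r_i − f(r_i)·(f′(r_i))^{-1} mod 13^{i+2}, f′(x) = 2x + 9. Iterate:
  r_0 = 8 (mod 13)
  r_1 = 21 (mod 169)
Final: r = 21 satisfies f(r) ≡ 0 mod 13^2.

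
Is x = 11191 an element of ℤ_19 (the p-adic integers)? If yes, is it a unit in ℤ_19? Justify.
x ∈ ℤ_19 but not a unit; v_19(x) = 2 > 0

ℤ_19 = {x ∈ ℚ_19 : v_19(x) ≥ 0} and ℤ_19^× = {x ∈ ℤ_19 : v_19(x) = 0}. Here v_19(11191) = v_19(num) − v_19(den) = 2; compare against these criteria.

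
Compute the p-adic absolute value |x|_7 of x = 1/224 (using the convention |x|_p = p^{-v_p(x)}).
|1/224|_7 = 7

Step 1 — compute v_7(x) by factoring powers of 7 out of the numerator and denominator: v_7(1/224) = -1. Step 2 — apply |x|_p = p^{-v_p(x)} = 7^{1} = 7.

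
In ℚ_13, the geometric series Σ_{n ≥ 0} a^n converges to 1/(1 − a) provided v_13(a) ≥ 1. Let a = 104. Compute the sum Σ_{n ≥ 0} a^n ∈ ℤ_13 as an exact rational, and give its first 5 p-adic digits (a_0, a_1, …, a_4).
Σ a^n = 1/(1 − a) = -1/103;  first 5 digits = (1, 8, 12, 9, 1)

v_13(a) = 1 ≥ 1, so the series converges in ℤ_13 to 1/(1 − a) = 1/(1 − 104) = -1/103. Expand this rational in ℤ_13: compute digits iteratively via d_i = x_i mod 13, x_{i+1} = (x_i − d_i)/13. The first 5 digits are (1, 8, 12, 9, 1).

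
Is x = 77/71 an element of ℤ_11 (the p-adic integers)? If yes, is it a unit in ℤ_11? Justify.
x ∈ ℤ_11 but not a unit; v_11(x) = 1 > 0

ℤ_11 = {x ∈ ℚ_11 : v_11(x) ≥ 0} and ℤ_11^× = {x ∈ ℤ_11 : v_11(x) = 0}. Here v_11(77/71) = v_11(num) − v_11(den) = 1; compare against these criteria.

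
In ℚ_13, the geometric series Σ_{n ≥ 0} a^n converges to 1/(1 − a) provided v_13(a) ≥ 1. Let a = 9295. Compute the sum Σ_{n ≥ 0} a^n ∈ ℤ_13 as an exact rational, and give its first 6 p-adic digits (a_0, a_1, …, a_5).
Σ a^n = 1/(1 − a) = -1/9294;  first 6 digits = (1, 0, 3, 4, 9, 11)

v_13(a) = 2 ≥ 1, so the series converges in ℤ_13 to 1/(1 − a) = 1/(1 − 9295) = -1/9294. Expand this rational in ℤ_13: compute digits iteratively via d_i = x_i mod 13, x_{i+1} = (x_i − d_i)/13. The first 6 digits are (1, 0, 3, 4, 9, 11).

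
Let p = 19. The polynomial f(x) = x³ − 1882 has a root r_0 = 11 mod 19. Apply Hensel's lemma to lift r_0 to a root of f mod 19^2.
r_1 = 106 (mod 361)

Hensel: r_{i+1} = r_i − f(r_i)/f′(r_i) mod 19^{i+2}, where f′(x) = 3x². Iterate:
  r_0 = 11 (mod 19)
  r_1 = 106 (mod 361)
Final: r = 106 with f(r) ≡ 0 mod 19^2.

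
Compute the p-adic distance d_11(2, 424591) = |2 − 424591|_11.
d_11(2, 424591) = 1/14641

Step 1 — x − y = 2 − 424591 = -424589. Step 2 — v_11(-424589) = 4 (factor: -424589 = −(11^4 · 29); the sign does not affect v_p). Step 3 — |x − y|_11 = 11^{-4} = 1/14641.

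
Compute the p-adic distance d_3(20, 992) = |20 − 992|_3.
d_3(20, 992) = 1/243

Step 1 — x − y = 20 − 992 = -972. Step 2 — v_3(-972) = 5 (factor: -972 = −(3^5 · 4); the sign does not affect v_p). Step 3 — |x − y|_3 = 3^{-5} = 1/243.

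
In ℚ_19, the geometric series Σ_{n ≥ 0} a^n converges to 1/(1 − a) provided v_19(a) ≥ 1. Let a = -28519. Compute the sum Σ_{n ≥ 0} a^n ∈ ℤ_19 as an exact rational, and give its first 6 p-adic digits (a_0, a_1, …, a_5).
Σ a^n = 1/(1 − a) = 1/28520;  first 6 digits = (1, 0, 16, 14, 8, 5)

v_19(a) = 2 ≥ 1, so the series converges in ℤ_19 to 1/(1 − a) = 1/(1 − (-28519)) = 1/28520. Expand this rational in ℤ_19: compute digits iteratively via d_i = x_i mod 19, x_{i+1} = (x_i − d_i)/19. The first 6 digits are (1, 0, 16, 14, 8, 5).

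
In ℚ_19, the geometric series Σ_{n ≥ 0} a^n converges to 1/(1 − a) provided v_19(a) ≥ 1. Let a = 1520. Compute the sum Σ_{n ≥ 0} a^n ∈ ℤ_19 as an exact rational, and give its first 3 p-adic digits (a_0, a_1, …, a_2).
Σ a^n = 1/(1 − a) = -1/1519;  first 3 digits = (1, 4, 1)

v_19(a) = 1 ≥ 1, so the series converges in ℤ_19 to 1/(1 − a) = 1/(1 − 1520) = -1/1519. Expand this rational in ℤ_19: compute digits iteratively via d_i = x_i mod 19, x_{i+1} = (x_i − d_i)/19. The first 3 digits are (1, 4, 1).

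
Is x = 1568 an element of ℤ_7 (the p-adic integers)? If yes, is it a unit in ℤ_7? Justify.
x ∈ ℤ_7 but not a unit; v_7(x) = 2 > 0

ℤ_7 = {x ∈ ℚ_7 : v_7(x) ≥ 0} and ℤ_7^× = {x ∈ ℤ_7 : v_7(x) = 0}. Here v_7(1568) = v_7(num) − v_7(den) = 2; compare against these criteria.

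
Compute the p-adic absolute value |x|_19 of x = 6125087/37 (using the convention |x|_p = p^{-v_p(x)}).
|6125087/37|_19 = 1/130321

Step 1 — compute v_19(x) by factoring powers of 19 out of the numerator and denominator: v_19(6125087/37) = 4. Step 2 — apply |x|_p = p^{-v_p(x)} = 19^{-4} = 1/130321.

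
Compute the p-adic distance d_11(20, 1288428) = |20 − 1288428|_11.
d_11(20, 1288428) = 1/161051

Step 1 — x − y = 20 − 1288428 = -1288408. Step 2 — v_11(-1288408) = 5 (factor: -1288408 = −(11^5 · 8); the sign does not affect v_p). Step 3 — |x − y|_11 = 11^{-5} = 1/161051.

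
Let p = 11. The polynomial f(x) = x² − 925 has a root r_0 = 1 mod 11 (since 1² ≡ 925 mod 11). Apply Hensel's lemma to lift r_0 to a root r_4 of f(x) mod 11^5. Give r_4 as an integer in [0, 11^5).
r_4 = 93391 (mod 161051)

Hensel's recurrence: r_{i+1} = r_i − f(r_i)·(f′(r_i))^{-1} mod 11^{i+2}, with f′(x) = 2x. Iterate:
  r_0 = 1 (mod 11)
  r_1 = 100 (mod 121)
  r_2 = 221 (mod 1331)
  r_3 = 5545 (mod 14641)
  r_4 = 93391 (mod 161051)
Final: r_4 = 93391, and one checks f(r_4) ≡ 0 mod 11^5.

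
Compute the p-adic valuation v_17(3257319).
v_17(3257319) = 4

v_17(n) is the largest exponent k such that 17^k divides n. Factor out: 3257319 = 17^4 · 39. (Sign doesn't affect v_p.) So v_17(3257319) = 4.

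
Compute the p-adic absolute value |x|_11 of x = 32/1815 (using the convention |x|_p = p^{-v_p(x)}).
|32/1815|_11 = 121

Step 1 — compute v_11(x) by factoring powers of 11 out of the numerator and denominator: v_11(32/1815) = -2. Step 2 — apply |x|_p = p^{-v_p(x)} = 11^{2} = 121.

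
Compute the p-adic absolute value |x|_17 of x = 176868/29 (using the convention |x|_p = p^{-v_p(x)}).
|176868/29|_17 = 1/4913

Step 1 — compute v_17(x) by factoring powers of 17 out of the numerator and denominator: v_17(176868/29) = 3. Step 2 — apply |x|_p = p^{-v_p(x)} = 17^{-3} = 1/4913.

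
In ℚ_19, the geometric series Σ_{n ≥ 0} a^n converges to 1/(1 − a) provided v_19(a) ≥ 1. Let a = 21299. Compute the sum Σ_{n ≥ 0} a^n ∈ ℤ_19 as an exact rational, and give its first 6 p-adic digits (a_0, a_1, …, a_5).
Σ a^n = 1/(1 − a) = -1/21298;  first 6 digits = (1, 0, 2, 3, 4, 12)

v_19(a) = 2 ≥ 1, so the series converges in ℤ_19 to 1/(1 − a) = 1/(1 − 21299) = -1/21298. Expand this rational in ℤ_19: compute digits iteratively via d_i = x_i mod 19, x_{i+1} = (x_i − d_i)/19. The first 6 digits are (1, 0, 2, 3, 4, 12).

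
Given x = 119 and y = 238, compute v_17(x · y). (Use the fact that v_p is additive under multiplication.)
v_17(28322) = 2

v_p(x) = 1 (factor: 119 = 17^1 · 7); v_p(y) = 1 (factor: 238 = 17^1 · 14). Additivity: v_p(xy) = v_p(x) + v_p(y) = 1 + 1 = 2. (Direct check: xy = 28322 = 17^2 · (98).)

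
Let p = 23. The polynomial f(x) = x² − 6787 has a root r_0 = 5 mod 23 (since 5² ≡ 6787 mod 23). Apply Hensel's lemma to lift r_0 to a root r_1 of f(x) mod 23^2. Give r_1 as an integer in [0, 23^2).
r_1 = 258 (mod 529)

Hensel's recurrence: r_{i+1} = r_i − f(r_i)·(f′(r_i))^{-1} mod 23^{i+2}, with f′(x) = 2x. Iterate:
  r_0 = 5 (mod 23)
  r_1 = 258 (mod 529)
Final: r_1 = 258, and one checks f(r_1) ≡ 0 mod 23^2.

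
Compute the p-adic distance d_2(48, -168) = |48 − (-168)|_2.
d_2(48, -168) = 1/8

Step 1 — x − y = 48 − (-168) = 216. Step 2 — v_2(216) = 3 (factor: 216 = (2^3 · 27); the sign does not affect v_p). Step 3 — |x − y|_2 = 2^{-3} = 1/8.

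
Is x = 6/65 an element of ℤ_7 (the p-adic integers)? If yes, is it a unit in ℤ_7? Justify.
x ∈ ℤ_7^× (unit); v_7(x) = 0

ℤ_7 = {x ∈ ℚ_7 : v_7(x) ≥ 0} and ℤ_7^× = {x ∈ ℤ_7 : v_7(x) = 0}. Here v_7(6/65) = v_7(num) − v_7(den) = 0; compare against these criteria.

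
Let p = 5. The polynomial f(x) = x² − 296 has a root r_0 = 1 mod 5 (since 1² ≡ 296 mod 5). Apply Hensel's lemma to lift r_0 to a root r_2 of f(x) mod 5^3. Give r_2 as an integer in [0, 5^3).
r_2 = 36 (mod 125)

Hensel's recurrence: r_{i+1} = r_i − f(r_i)·(f′(r_i))^{-1} mod 5^{i+2}, with f′(x) = 2x. Iterate:
  r_0 = 1 (mod 5)
  r_1 = 11 (mod 25)
  r_2 = 36 (mod 125)
Final: r_2 = 36, and one checks f(r_2) ≡ 0 mod 5^3.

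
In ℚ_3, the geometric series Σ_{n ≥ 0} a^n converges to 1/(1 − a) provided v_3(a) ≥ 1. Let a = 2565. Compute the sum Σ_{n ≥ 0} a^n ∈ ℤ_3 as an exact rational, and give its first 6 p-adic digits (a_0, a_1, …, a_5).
Σ a^n = 1/(1 − a) = -1/2564;  first 6 digits = (1, 0, 0, 2, 1, 1)

v_3(a) = 3 ≥ 1, so the series converges in ℤ_3 to 1/(1 − a) = 1/(1 − 2565) = -1/2564. Expand this rational in ℤ_3: compute digits iteratively via d_i = x_i mod 3, x_{i+1} = (x_i − d_i)/3. The first 6 digits are (1, 0, 0, 2, 1, 1).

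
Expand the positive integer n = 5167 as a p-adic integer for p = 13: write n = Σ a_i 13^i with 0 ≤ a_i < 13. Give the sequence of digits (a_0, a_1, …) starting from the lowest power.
(a_0, a_1, …) = (6, 7, 4, 2)

Repeated division by 13 gives the digits low-to-high: 5167 = 6 + 7·13^1 + 4·13^2 + 2·13^3. Digit sequence: (6, 7, 4, 2).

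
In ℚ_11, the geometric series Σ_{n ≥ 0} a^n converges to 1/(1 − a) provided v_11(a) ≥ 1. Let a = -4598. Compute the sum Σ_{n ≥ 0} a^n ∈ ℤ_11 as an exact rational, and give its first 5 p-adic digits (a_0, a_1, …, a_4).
Σ a^n = 1/(1 − a) = 1/4599;  first 5 digits = (1, 0, 6, 7, 2)

v_11(a) = 2 ≥ 1, so the series converges in ℤ_11 to 1/(1 − a) = 1/(1 − (-4598)) = 1/4599. Expand this rational in ℤ_11: compute digits iteratively via d_i = x_i mod 11, x_{i+1} = (x_i − d_i)/11. The first 5 digits are (1, 0, 6, 7, 2).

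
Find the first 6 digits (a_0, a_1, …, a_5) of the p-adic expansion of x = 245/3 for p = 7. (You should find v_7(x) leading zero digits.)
(a_0, …, a_5) = (0, 0, 4, 2, 2, 2)

v_7(245/3) = 2, so a_0 = ... = a_1 = 0. Factor out: x = 7^2 · u with u = 5/3 a unit in ℤ_7. Expand u iteratively via a_{v+i} = u_i mod 7, u_{i+1} = (u_i − a_{v+i})/7:
  u_0 = 5/3;  a_2 = 4;  u_1 = (u_0 − 4)/7 = -1/3
  u_1 = -1/3;  a_3 = 2;  u_2 = (u_1 − 2)/7 = -1/3
  u_2 = -1/3;  a_4 = 2;  u_3 = (u_2 − 2)/7 = -1/3
  u_3 = -1/3;  a_5 = 2;  u_4 = (u_3 − 2)/7 = -1/3
Digits: (0, 0, 4, 2, 2, 2).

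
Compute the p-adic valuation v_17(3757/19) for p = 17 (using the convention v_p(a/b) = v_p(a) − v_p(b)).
v_17(3757/19) = 2

Factor powers of 17 from the numerator and denominator of the reduced fraction: 3757 = 17^2 · 13 and 19 = 17^0 · 19. Apply v_p(a/b) = v_p(a) − v_p(b): v_17(3757/19) = 2 − 0 = 2.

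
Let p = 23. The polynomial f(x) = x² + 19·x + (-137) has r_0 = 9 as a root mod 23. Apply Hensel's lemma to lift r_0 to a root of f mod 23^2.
r_1 = 492 (mod 529)

Hensel: r_{i+1} = r_i − f(r_i)·(f′(r_i))^{-1} mod 23^{i+2}, f′(x) = 2x + 19. Iterate:
  r_0 = 9 (mod 23)
  r_1 = 492 (mod 529)
Final: r = 492 satisfies f(r) ≡ 0 mod 23^2.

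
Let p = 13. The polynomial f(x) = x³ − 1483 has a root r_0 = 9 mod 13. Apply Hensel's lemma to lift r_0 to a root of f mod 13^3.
r_2 = 1595 (mod 2197)

Hensel: r_{i+1} = r_i − f(r_i)/f′(r_i) mod 13^{i+2}, where f′(x) = 3x². Iterate:
  r_0 = 9 (mod 13)
  r_1 = 74 (mod 169)
  r_2 = 1595 (mod 2197)
Final: r = 1595 with f(r) ≡ 0 mod 13^3.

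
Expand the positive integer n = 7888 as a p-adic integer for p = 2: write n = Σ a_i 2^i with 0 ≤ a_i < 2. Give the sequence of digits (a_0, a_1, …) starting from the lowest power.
(a_0, a_1, …) = (0, 0, 0, 0, 1, 0, 1, 1, 0, 1, 1, 1, 1)

Repeated division by 2 gives the digits low-to-high: 7888 = 1·2^4 + 1·2^6 + 1·2^7 + 1·2^9 + 1·2^10 + 1·2^11 + 1·2^12. Digit sequence: (0, 0, 0, 0, 1, 0, 1, 1, 0, 1, 1, 1, 1).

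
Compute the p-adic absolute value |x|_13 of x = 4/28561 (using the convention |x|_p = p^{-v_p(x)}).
|4/28561|_13 = 28561

Step 1 — compute v_13(x) by factoring powers of 13 out of the numerator and denominator: v_13(4/28561) = -4. Step 2 — apply |x|_p = p^{-v_p(x)} = 13^{4} = 28561.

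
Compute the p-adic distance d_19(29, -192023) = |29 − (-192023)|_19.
d_19(29, -192023) = 1/6859

Step 1 — x − y = 29 − (-192023) = 192052. Step 2 — v_19(192052) = 3 (factor: 192052 = (19^3 · 28); the sign does not affect v_p). Step 3 — |x − y|_19 = 19^{-3} = 1/6859.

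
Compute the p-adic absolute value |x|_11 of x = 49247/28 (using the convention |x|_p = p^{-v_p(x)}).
|49247/28|_11 = 1/1331

Step 1 — compute v_11(x) by factoring powers of 11 out of the numerator and denominator: v_11(49247/28) = 3. Step 2 — apply |x|_p = p^{-v_p(x)} = 11^{-3} = 1/1331.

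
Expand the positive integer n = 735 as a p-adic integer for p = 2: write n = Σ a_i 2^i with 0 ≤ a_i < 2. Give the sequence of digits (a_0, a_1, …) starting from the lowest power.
(a_0, a_1, …) = (1, 1, 1, 1, 1, 0, 1, 1, 0, 1)

Repeated division by 2 gives the digits low-to-high: 735 = 1 + 1·2^1 + 1·2^2 + 1·2^3 + 1·2^4 + 1·2^6 + 1·2^7 + 1·2^9. Digit sequence: (1, 1, 1, 1, 1, 0, 1, 1, 0, 1).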